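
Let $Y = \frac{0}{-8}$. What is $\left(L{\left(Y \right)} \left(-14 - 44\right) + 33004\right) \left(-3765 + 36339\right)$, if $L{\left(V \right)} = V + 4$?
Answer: $1067515128$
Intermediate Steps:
$Y = 0$ ($Y = 0 \left(- \frac{1}{8}\right) = 0$)
$L{\left(V \right)} = 4 + V$
$\left(L{\left(Y \right)} \left(-14 - 44\right) + 33004\right) \left(-3765 + 36339\right) = \left(\left(4 + 0\right) \left(-14 - 44\right) + 33004\right) \left(-3765 + 36339\right) = \left(4 \left(-58\right) + 33004\right) 32574 = \left(-232 + 33004\right) 32574 = 32772 \cdot 32574 = 1067515128$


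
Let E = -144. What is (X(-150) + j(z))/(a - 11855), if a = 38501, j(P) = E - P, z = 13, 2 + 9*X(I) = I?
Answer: -1565/239814 ≈ -0.0065259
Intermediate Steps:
X(I) = -2/9 + I/9
j(P) = -144 - P
(X(-150) + j(z))/(a - 11855) = ((-2/9 + (⅑)*(-150)) + (-144 - 1*13))/(38501 - 11855) = ((-2/9 - 50/3) + (-144 - 13))/26646 = (-152/9 - 157)*(1/26646) = -1565/9*1/26646 = -1565/239814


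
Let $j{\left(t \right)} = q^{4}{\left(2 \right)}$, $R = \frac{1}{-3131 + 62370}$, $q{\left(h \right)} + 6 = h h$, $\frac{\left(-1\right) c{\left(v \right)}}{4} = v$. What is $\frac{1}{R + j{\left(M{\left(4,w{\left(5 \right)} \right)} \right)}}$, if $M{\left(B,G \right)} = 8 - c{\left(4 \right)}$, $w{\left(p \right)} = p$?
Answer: $\frac{59239}{947825} \approx 0.0625$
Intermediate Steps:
$c{\left(v \right)} = - 4 v$
$q{\left(h \right)} = -6 + h^{2}$ ($q{\left(h \right)} = -6 + h h = -6 + h^{2}$)
$M{\left(B,G \right)} = 24$ ($M{\left(B,G \right)} = 8 - \left(-4\right) 4 = 8 - -16 = 8 + 16 = 24$)
$R = \frac{1}{59239} \approx 1.6881 \cdot 10^{-5}$
$j{\left(t \right)} = 16$ ($j{\left(t \right)} = \left(-6 + 2^{2}\right)^{4} = \left(-6 + 4\right)^{4} = \left(-2\right)^{4} = 16$)
$\frac{1}{R + j{\left(M{\left(4,w{\left(5 \right)} \right)} \right)}} = \frac{1}{\frac{1}{59239} + 16} = \frac{1}{\frac{947825}{59239}} = \frac{59239}{947825}$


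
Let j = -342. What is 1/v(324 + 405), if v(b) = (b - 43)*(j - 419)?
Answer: -1/522046 ≈ -1.9155e-6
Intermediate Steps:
v(b) = 32723 - 761*b (v(b) = (b - 43)*(-342 - 419) = (-43 + b)*(-761) = 32723 - 761*b)
1/v(324 + 405) = 1/(32723 - 761*(324 + 405)) = 1/(32723 - 761*729) = 1/(32723 - 554769) = 1/(-522046) = -1/522046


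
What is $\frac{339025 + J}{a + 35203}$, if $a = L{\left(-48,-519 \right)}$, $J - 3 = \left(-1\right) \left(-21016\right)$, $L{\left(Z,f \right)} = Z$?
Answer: $\frac{360044}{35155} \approx 10.242$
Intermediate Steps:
$J = 21019$ ($J = 3 - -21016 = 3 + 21016 = 21019$)
$a = -48$
$\frac{339025 + J}{a + 35203} = \frac{339025 + 21019}{-48 + 35203} = \frac{360044}{35155}$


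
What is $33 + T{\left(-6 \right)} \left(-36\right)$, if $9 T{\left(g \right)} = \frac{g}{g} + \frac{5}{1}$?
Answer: $9$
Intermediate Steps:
$T{\left(g \right)} = \frac{2}{3}$ ($T{\left(g \right)} = \frac{\frac{g}{g} + \frac{5}{1}}{9} = \frac{1 + 5 \cdot 1}{9} = \frac{1 + 5}{9} = \frac{1}{9} \cdot 6 = \frac{2}{3}$)
$33 + T{\left(-6 \right)} \left(-36\right) = 33 + \frac{2}{3} \left(-36\right) = 33 - 24 = 9$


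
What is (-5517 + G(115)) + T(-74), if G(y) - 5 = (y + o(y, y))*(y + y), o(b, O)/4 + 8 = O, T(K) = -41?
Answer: 119337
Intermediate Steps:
o(b, O) = -32 + 4*O
G(y) = 5 + 2*y*(-32 + 5*y) (G(y) = 5 + (y + (-32 + 4*y))*(y + y) = 5 + (-32 + 5*y)*(2*y) = 5 + 2*y*(-32 + 5*y))
(-5517 + G(115)) + T(-74) = (-5517 + (5 - 64*115 + 10*115²)) - 41 = (-5517 + (5 - 7360 + 10*13225)) - 41 = (-5517 + (5 - 7360 + 132250)) - 41 = (-5517 + 124895) - 41 = 119378 - 41 = 119337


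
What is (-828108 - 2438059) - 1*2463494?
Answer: -5729661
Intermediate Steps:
(-828108 - 2438059) - 1*2463494 = -3266167 - 2463494 = -5729661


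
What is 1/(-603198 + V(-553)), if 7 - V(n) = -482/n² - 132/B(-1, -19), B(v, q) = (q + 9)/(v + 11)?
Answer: -305809/184501602825 ≈ -1.6575e-6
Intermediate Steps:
B(v, q) = (9 + q)/(11 + v)
V(n) = -125 + 482/n² (V(n) = 7 - (-482/n² - 132*(11 - 1)/(9 - 19)) = 7 - (-482/n² - 132/(-10/10)) = 7 - (-482/n² - 132/((⅒)*(-10))) = 7 - (-482/n² - 132/(-1)) = 7 - (-482/n² - 132*(-1)) = 7 - (-482/n² + 132) = 7 - (132 - 482/n²) = 7 + (-132 + 482/n²) = -125 + 482/n²)
1/(-603198 + V(-553)) = 1/(-603198 + (-125 + 482/(-553)²)) = 1/(-603198 + (-125 + 482*(1/305809))) = 1/(-603198 + (-125 + 482/305809)) = 1/(-603198 - 38225643/305809) = 1/(-184501602825/305809) = -305809/184501602825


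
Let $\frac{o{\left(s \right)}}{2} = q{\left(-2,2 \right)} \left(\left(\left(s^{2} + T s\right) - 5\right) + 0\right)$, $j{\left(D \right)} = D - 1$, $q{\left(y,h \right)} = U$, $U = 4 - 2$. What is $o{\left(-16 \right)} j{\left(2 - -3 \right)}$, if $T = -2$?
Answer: $4528$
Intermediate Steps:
$U = 2$
$q{\left(y,h \right)} = 2$
$j{\left(D \right)} = -1 + D$
$o{\left(s \right)} = -20 - 8 s + 4 s^{2}$ ($o{\left(s \right)} = 2 \cdot 2 \left(\left(\left(s^{2} - 2 s\right) - 5\right) + 0\right) = 2 \cdot 2 \left(\left(-5 + s^{2} - 2 s\right) + 0\right) = 2 \cdot 2 \left(-5 + s^{2} - 2 s\right) = 2 \left(-10 - 4 s + 2 s^{2}\right) = -20 - 8 s + 4 s^{2}$)
$o{\left(-16 \right)} j{\left(2 - -3 \right)} = \left(-20 - -128 + 4 \left(-16\right)^{2}\right) \left(-1 + \left(2 - -3\right)\right) = \left(-20 + 128 + 4 \cdot 256\right) \left(-1 + \left(2 + 3\right)\right) = \left(-20 + 128 + 1024\right) \left(-1 + 5\right) = 1132 \cdot 4 = 4528$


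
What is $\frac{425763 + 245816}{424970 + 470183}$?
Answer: $\frac{671579}{895153} \approx 0.75024$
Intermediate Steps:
$\frac{425763 + 245816}{424970 + 470183} = \frac{671579}{895153}$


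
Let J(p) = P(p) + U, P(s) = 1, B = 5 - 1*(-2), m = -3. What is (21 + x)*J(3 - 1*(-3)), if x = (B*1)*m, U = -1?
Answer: 0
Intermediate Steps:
B = 7 (B = 5 + 2 = 7)
x = -21 (x = (7*1)*(-3) = 7*(-3) = -21)
J(p) = 0 (J(p) = 1 - 1 = 0)
(21 + x)*J(3 - 1*(-3)) = (21 - 21)*0 = 0*0 = 0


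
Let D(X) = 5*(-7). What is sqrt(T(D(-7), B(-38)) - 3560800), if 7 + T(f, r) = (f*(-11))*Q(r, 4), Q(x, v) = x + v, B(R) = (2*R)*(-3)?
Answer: I*sqrt(3471487) ≈ 1863.2*I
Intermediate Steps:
B(R) = -6*R
Q(x, v) = v + x
D(X) = -35
T(f, r) = -7 - 11*f*(4 + r) (T(f, r) = -7 + (f*(-11))*(4 + r) = -7 + (-11*f)*(4 + r) = -7 - 11*f*(4 + r))
sqrt(T(D(-7), B(-38)) - 3560800) = sqrt((-7 - 11*(-35)*(4 - 6*(-38))) - 3560800) = sqrt((-7 - 11*(-35)*(4 + 228)) - 3560800) = sqrt((-7 - 11*(-35)*232) - 3560800) = sqrt((-7 + 89320) - 3560800) = sqrt(89313 - 3560800) = sqrt(-3471487) = I*sqrt(3471487)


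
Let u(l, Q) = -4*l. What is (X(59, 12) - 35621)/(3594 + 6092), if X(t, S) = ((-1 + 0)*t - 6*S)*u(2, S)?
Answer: -34573/9686 ≈ -3.5694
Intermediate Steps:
X(t, S) = 8*t + 48*S (X(t, S) = ((-1 + 0)*t - 6*S)*(-4*2) = (-t - 6*S)*(-8) = 8*t + 48*S)
(X(59, 12) - 35621)/(3594 + 6092) = ((8*59 + 48*12) - 35621)/(3594 + 6092) = ((472 + 576) - 35621)/9686 = (1048 - 35621)*(1/9686) = -34573*1/9686 = -34573/9686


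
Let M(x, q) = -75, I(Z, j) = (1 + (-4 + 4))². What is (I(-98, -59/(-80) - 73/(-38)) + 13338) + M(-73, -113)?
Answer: 13264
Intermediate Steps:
I(Z, j) = 1 (I(Z, j) = (1 + 0)² = 1² = 1)
(I(-98, -59/(-80) - 73/(-38)) + 13338) + M(-73, -113) = (1 + 13338) - 75 = 13339 - 75 = 13264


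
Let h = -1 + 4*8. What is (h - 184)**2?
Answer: 23409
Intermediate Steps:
h = 31 (h = -1 + 32 = 31)
(h - 184)**2 = (31 - 184)**2 = (-153)**2 = 23409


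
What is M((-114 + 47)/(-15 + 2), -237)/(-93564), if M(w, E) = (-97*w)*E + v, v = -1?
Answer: -770125/608166 ≈ -1.2663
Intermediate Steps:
M(w, E) = -1 - 97*E*w (M(w, E) = (-97*w)*E - 1 = -97*E*w - 1 = -1 - 97*E*w)
M((-114 + 47)/(-15 + 2), -237)/(-93564) = (-1 - 97*(-237)*(-114 + 47)/(-15 + 2))/(-93564) = (-1 - 97*(-237)*(-67/(-13)))*(-1/93564) = (-1 - 97*(-237)*(-67*(-1/13)))*(-1/93564) = (-1 - 97*(-237)*67/13)*(-1/93564) = (-1 + 1540263/13)*(-1/93564) = (1540250/13)*(-1/93564) = -770125/608166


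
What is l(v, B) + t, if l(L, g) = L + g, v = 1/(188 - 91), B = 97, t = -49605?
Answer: -4802275/97 ≈ -49508.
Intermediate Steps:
v = 1/97 ≈ 0.010309
l(v, B) + t = (1/97 + 97) - 49605 = 9410/97 - 49605 = -4802275/97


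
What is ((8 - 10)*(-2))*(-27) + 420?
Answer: 312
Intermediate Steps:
((8 - 10)*(-2))*(-27) + 420 = -2*(-2)*(-27) + 420 = 4*(-27) + 420 = -108 + 420 = 312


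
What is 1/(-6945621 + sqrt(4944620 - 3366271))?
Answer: -365559/2539034184068 - sqrt(1578349)/48241649497292 ≈ -1.4400e-7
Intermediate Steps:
1/(-6945621 + sqrt(4944620 - 3366271)) = 1/(-6945621 + sqrt(1578349))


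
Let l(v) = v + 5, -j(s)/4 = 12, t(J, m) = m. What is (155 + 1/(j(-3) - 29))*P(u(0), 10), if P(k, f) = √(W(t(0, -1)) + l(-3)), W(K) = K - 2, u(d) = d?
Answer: 11934*I/77 ≈ 154.99*I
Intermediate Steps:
j(s) = -48 (j(s) = -4*12 = -48)
W(K) = -2 + K
l(v) = 5 + v
P(k, f) = I (P(k, f) = √((-2 - 1) + (5 - 3)) = √(-3 + 2) = √(-1) = I)
(155 + 1/(j(-3) - 29))*P(u(0), 10) = (155 + 1/(-48 - 29))*I = (155 + 1/(-77))*I = (155 - 1/77)*I = 11934*I/77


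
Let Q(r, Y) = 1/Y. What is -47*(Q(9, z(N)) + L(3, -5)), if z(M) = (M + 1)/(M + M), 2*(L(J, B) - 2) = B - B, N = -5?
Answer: -423/2 ≈ -211.50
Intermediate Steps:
L(J, B) = 2 (L(J, B) = 2 + (B - B)/2 = 2 + (½)*0 = 2 + 0 = 2)
z(M) = (1 + M)/(2*M) (z(M) = (1 + M)/((2*M)) = (1 + M)*(1/(2*M)) = (1 + M)/(2*M))
-47*(Q(9, z(N)) + L(3, -5)) = -47*(1/((½)*(1 - 5)/(-5)) + 2) = -47*(1/((½)*(-⅕)*(-4)) + 2) = -47*(1/(⅖) + 2) = -47*(5/2 + 2) = -47*9/2 = -423/2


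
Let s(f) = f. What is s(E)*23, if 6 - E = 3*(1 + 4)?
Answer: -207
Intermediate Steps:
E = -9 (E = 6 - 3*(1 + 4) = 6 - 3*5 = 6 - 1*15 = 6 - 15 = -9)
s(E)*23 = -9*23 = -207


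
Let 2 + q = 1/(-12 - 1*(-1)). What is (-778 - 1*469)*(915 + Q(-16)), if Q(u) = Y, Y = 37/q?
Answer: -25735586/23 ≈ -1.1189e+6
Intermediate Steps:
q = -23/11 (q = -2 + 1/(-12 - 1*(-1)) = -2 + 1/(-12 + 1) = -2 + 1/(-11) = -2 - 1/11 = -23/11 ≈ -2.0909)
Y = -407/23 (Y = 37/(-23/11) = 37*(-11/23) = -407/23 ≈ -17.696)
Q(u) = -407/23
(-778 - 1*469)*(915 + Q(-16)) = (-778 - 1*469)*(915 - 407/23) = (-778 - 469)*(20638/23) = -1247*20638/23 = -25735586/23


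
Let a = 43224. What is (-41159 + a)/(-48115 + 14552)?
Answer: -2065/33563 ≈ -0.061526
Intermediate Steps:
(-41159 + a)/(-48115 + 14552) = (-41159 + 43224)/(-48115 + 14552) = 2065/(-33563) = 2065*(-1/33563) = -2065/33563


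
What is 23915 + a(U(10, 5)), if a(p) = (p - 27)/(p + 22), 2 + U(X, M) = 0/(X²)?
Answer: 478271/20 ≈ 23914.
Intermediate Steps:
U(X, M) = -2 (U(X, M) = -2 + 0/(X²) = -2 + 0/X² = -2 + 0 = -2)
a(p) = (-27 + p)/(22 + p)
23915 + a(U(10, 5)) = 23915 + (-27 - 2)/(22 - 2) = 23915 - 29/20 = 478271/20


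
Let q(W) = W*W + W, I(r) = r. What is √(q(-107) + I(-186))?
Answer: 2*√2789 ≈ 105.62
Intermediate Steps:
q(W) = W + W² (q(W) = W² + W = W + W²)
√(q(-107) + I(-186)) = √(-107*(1 - 107) - 186) = √(-107*(-106) - 186) = √(11342 - 186) = √11156 = 2*√2789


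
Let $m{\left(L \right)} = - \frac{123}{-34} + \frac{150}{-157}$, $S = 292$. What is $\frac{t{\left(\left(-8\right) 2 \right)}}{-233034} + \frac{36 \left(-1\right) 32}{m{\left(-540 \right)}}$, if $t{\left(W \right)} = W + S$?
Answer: $- \frac{26537363130}{61326781} \approx -432.72$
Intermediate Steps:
$m{\left(L \right)} = \frac{14211}{5338}$ ($m{\left(L \right)} = \left(-123\right) \left(- \frac{1}{34}\right) + 150 \left(- \frac{1}{157}\right) = \frac{123}{34} - \frac{150}{157} = \frac{14211}{5338}$)
$t{\left(W \right)} = 292 + W$ ($t{\left(W \right)} = W + 292 = 292 + W$)
$\frac{t{\left(\left(-8\right) 2 \right)}}{-233034} + \frac{36 \left(-1\right) 32}{m{\left(-540 \right)}} = \frac{292 - 16}{-233034} + \frac{36 \left(-1\right) 32}{\frac{14211}{5338}} = \left(292 - 16\right) \left(- \frac{1}{233034}\right) + \left(-36\right) 32 \cdot \frac{5338}{14211} = 276 \left(- \frac{1}{233034}\right) - \frac{683264}{1579} = - \frac{46}{38839} - \frac{683264}{1579} = - \frac{26537363130}{61326781}$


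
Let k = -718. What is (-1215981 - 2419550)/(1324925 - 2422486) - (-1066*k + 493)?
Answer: -840597480710/1097561 ≈ -7.6588e+5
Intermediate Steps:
(-1215981 - 2419550)/(1324925 - 2422486) - (-1066*k + 493) = (-1215981 - 2419550)/(1324925 - 2422486) - (-1066*(-718) + 493) = -3635531/(-1097561) - (765388 + 493) = -3635531*(-1/1097561) - 1*765881 = 3635531/1097561 - 765881 = -840597480710/1097561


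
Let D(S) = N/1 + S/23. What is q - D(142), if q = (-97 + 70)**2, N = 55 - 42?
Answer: 16326/23 ≈ 709.83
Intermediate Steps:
N = 13
D(S) = 13 + S/23 (D(S) = 13/1 + S/23 = 13*1 + S*(1/23) = 13 + S/23)
q = 729 (q = (-27)**2 = 729)
q - D(142) = 729 - (13 + (1/23)*142) = 729 - (13 + 142/23) = 729 - 1*441/23 = 729 - 441/23 = 16326/23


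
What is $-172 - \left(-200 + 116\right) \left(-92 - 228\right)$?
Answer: $-27052$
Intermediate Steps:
$-172 - \left(-200 + 116\right) \left(-92 - 228\right) = -172 - \left(-84\right) \left(-320\right) = -172 - 26880 = -27052$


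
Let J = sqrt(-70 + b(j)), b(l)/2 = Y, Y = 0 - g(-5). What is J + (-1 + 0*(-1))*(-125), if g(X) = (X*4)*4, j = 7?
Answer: 125 + 3*sqrt(10) ≈ 134.49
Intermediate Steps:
g(X) = 16*X (g(X) = (4*X)*4 = 16*X)
Y = 80 (Y = 0 - 16*(-5) = 0 - 1*(-80) = 0 + 80 = 80)
b(l) = 160 (b(l) = 2*80 = 160)
J = 3*sqrt(10) (J = sqrt(-70 + 160) = sqrt(90) = 3*sqrt(10) ≈ 9.4868)
J + (-1 + 0*(-1))*(-125) = 3*sqrt(10) + (-1 + 0*(-1))*(-125) = 3*sqrt(10) + (-1 + 0)*(-125) = 3*sqrt(10) - 1*(-125) = 3*sqrt(10) + 125 = 125 + 3*sqrt(10)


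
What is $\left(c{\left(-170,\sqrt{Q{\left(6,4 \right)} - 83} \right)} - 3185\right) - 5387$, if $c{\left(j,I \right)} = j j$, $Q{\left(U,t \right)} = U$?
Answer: $20328$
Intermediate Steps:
$c{\left(j,I \right)} = j^{2}$
$\left(c{\left(-170,\sqrt{Q{\left(6,4 \right)} - 83} \right)} - 3185\right) - 5387 = \left(\left(-170\right)^{2} - 3185\right) - 5387 = \left(28900 + \left(-14268 + 11083\right)\right) - 5387 = \left(28900 - 3185\right) - 5387 = 25715 - 5387 = 20328$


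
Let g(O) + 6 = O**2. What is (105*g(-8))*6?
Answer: 36540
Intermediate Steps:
g(O) = -6 + O**2
(105*g(-8))*6 = (105*(-6 + (-8)**2))*6 = (105*(-6 + 64))*6 = (105*58)*6 = 6090*6 = 36540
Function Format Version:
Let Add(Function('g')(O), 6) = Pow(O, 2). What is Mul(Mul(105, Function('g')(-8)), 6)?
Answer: 36540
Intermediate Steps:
Function('g')(O) = Add(-6, Pow(O, 2))
Mul(Mul(105, Function('g')(-8)), 6) = Mul(Mul(105, Add(-6, Pow(-8, 2))), 6) = Mul(Mul(105, Add(-6, 64)), 6) = Mul(Mul(105, 58), 6) = Mul(6090, 6) = 36540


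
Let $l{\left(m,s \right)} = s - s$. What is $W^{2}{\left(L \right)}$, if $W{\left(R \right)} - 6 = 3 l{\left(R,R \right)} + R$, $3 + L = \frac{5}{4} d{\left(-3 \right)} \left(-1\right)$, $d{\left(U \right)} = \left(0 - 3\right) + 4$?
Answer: $\frac{49}{16} \approx 3.0625$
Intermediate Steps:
$d{\left(U \right)} = 1$ ($d{\left(U \right)} = -3 + 4 = 1$)
$L = - \frac{17}{4}$ ($L = -3 + \frac{5}{4} \cdot 1 \left(-1\right) = -3 + \frac{5}{4} \left(-1\right) = -3 - \frac{5}{4} = - \frac{17}{4} \approx -4.25$)
$l{\left(m,s \right)} = 0$
$W{\left(R \right)} = 6 + R$ ($W{\left(R \right)} = 6 + \left(3 \cdot 0 + R\right) = 6 + \left(0 + R\right) = 6 + R$)
$W^{2}{\left(L \right)} = \left(6 - \frac{17}{4}\right)^{2} = \left(\frac{7}{4}\right)^{2} = \frac{49}{16}$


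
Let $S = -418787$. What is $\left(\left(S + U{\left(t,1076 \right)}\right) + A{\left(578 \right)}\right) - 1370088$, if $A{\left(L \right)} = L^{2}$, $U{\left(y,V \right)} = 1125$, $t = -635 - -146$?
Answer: $-1453666$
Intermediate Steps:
$t = -489$ ($t = -635 + 146 = -489$)
$\left(\left(S + U{\left(t,1076 \right)}\right) + A{\left(578 \right)}\right) - 1370088 = \left(\left(-418787 + 1125\right) + 578^{2}\right) - 1370088 = \left(-417662 + 334084\right) - 1370088 = -83578 - 1370088 = -1453666$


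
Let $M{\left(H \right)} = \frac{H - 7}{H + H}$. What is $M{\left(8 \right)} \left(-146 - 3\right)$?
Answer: $- \frac{149}{16} \approx -9.3125$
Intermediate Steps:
$M{\left(H \right)} = \frac{-7 + H}{2 H}$
$M{\left(8 \right)} \left(-146 - 3\right) = \frac{-7 + 8}{2 \cdot 8} \left(-146 - 3\right) = \frac{1}{2} \cdot \frac{1}{8} \cdot 1 \left(-149\right) = \frac{1}{16} \left(-149\right) = - \frac{149}{16}$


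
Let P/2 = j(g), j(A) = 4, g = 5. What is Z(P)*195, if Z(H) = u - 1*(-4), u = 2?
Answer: 1170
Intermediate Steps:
P = 8 (P = 2*4 = 8)
Z(H) = 6 (Z(H) = 2 - 1*(-4) = 2 + 4 = 6)
Z(P)*195 = 6*195 = 1170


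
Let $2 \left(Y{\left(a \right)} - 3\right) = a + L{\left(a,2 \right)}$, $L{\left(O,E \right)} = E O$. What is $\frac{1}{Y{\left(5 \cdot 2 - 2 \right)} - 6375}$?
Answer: $- \frac{1}{6360} \approx -0.00015723$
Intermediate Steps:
$Y{\left(a \right)} = 3 + \frac{3 a}{2}$ ($Y{\left(a \right)} = 3 + \frac{a + 2 a}{2} = 3 + \frac{3 a}{2}$)
$\frac{1}{Y{\left(5 \cdot 2 - 2 \right)} - 6375} = \frac{1}{\left(3 + \frac{3 \left(5 \cdot 2 - 2\right)}{2}\right) - 6375} = \frac{1}{\left(3 + \frac{3 \left(10 - 2\right)}{2}\right) - 6375} = \frac{1}{\left(3 + \frac{3}{2} \cdot 8\right) - 6375} = \frac{1}{\left(3 + 12\right) - 6375} = \frac{1}{15 - 6375} = \frac{1}{-6360} = - \frac{1}{6360}$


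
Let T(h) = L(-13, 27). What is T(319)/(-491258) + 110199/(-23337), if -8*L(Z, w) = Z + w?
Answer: -72181466003/15285983928 ≈ -4.7221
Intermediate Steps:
L(Z, w) = -Z/8 - w/8 (L(Z, w) = -(Z + w)/8 = -Z/8 - w/8)
T(h) = -7/4 (T(h) = -1/8*(-13) - 1/8*27 = 13/8 - 27/8 = -7/4)
T(319)/(-491258) + 110199/(-23337) = -7/4/(-491258) + 110199/(-23337) = -7/4*(-1/491258) + 110199*(-1/23337) = 7/1965032 - 36733/7779 = -72181466003/15285983928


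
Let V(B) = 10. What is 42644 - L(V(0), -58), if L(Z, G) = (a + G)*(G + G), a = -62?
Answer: 28724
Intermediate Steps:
L(Z, G) = 2*G*(-62 + G) (L(Z, G) = (-62 + G)*(G + G) = (-62 + G)*(2*G) = 2*G*(-62 + G))
42644 - L(V(0), -58) = 42644 - 2*(-58)*(-62 - 58) = 42644 - 2*(-58)*(-120) = 42644 - 1*13920 = 42644 - 13920 = 28724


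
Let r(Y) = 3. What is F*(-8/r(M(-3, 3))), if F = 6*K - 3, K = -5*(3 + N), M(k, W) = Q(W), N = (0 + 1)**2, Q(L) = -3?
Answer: 328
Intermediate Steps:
N = 1 (N = 1**2 = 1)
M(k, W) = -3
K = -20 (K = -5*(3 + 1) = -5*4 = -20)
F = -123 (F = 6*(-20) - 3 = -120 - 3 = -123)
F*(-8/r(M(-3, 3))) = -(-984)/3 = -123*(-8/3) = 328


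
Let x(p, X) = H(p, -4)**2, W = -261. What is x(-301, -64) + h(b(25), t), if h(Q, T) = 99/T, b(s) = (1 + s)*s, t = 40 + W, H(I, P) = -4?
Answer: 3437/221 ≈ 15.552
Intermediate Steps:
t = -221 (t = 40 - 261 = -221)
b(s) = s*(1 + s)
x(p, X) = 16 (x(p, X) = (-4)**2 = 16)
x(-301, -64) + h(b(25), t) = 16 + 99/(-221) = 16 + 99*(-1/221) = 16 - 99/221 = 3437/221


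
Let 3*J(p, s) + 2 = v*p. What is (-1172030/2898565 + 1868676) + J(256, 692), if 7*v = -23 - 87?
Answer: 22732873413160/12173973 ≈ 1.8673e+6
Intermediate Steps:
v = -110/7 (v = (-23 - 87)/7 = (⅐)*(-110) = -110/7 ≈ -15.714)
J(p, s) = -⅔ - 110*p/21 (J(p, s) = -⅔ + (-110*p/7)/3 = -⅔ - 110*p/21)
(-1172030/2898565 + 1868676) + J(256, 692) = (-1172030/2898565 + 1868676) + (-⅔ - 110/21*256) = (-1172030*1/2898565 + 1868676) + (-⅔ - 28160/21) = (-234406/579713 + 1868676) - 28174/21 = 1083295535582/579713 - 28174/21 = 22732873413160/12173973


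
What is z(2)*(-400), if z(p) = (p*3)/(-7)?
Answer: 2400/7 ≈ 342.86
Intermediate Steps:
z(p) = -3*p/7 (z(p) = (3*p)*(-⅐) = -3*p/7)
z(2)*(-400) = -3/7*2*(-400) = -6/7*(-400) = 2400/7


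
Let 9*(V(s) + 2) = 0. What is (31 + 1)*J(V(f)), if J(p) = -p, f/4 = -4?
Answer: 64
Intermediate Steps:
f = -16 (f = 4*(-4) = -16)
V(s) = -2 (V(s) = -2 + (⅑)*0 = -2 + 0 = -2)
(31 + 1)*J(V(f)) = (31 + 1)*(-1*(-2)) = 32*2 = 64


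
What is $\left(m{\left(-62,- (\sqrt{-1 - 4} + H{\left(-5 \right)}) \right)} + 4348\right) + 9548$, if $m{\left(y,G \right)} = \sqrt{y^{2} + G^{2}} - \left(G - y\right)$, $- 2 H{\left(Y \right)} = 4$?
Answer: $13832 + \sqrt{3843 - 4 i \sqrt{5}} + i \sqrt{5} \approx 13894.0 + 2.1639 i$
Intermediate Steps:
$H{\left(Y \right)} = -2$ ($H{\left(Y \right)} = \left(- \frac{1}{2}\right) 4 = -2$)
$m{\left(y,G \right)} = y + \sqrt{G^{2} + y^{2}} - G$ ($m{\left(y,G \right)} = \sqrt{G^{2} + y^{2}} - \left(G - y\right) = y + \sqrt{G^{2} + y^{2}} - G$)
$\left(m{\left(-62,- (\sqrt{-1 - 4} + H{\left(-5 \right)}) \right)} + 4348\right) + 9548 = \left(\left(-62 + \sqrt{\left(- (\sqrt{-1 - 4} - 2)\right)^{2} + \left(-62\right)^{2}} - - (\sqrt{-1 - 4} - 2)\right) + 4348\right) + 9548 = \left(\left(-62 + \sqrt{\left(- (\sqrt{-5} - 2)\right)^{2} + 3844} - - (\sqrt{-5} - 2)\right) + 4348\right) + 9548 = \left(\left(-62 + \sqrt{\left(- (i \sqrt{5} - 2)\right)^{2} + 3844} - - (i \sqrt{5} - 2)\right) + 4348\right) + 9548 = \left(\left(-62 + \sqrt{\left(- (-2 + i \sqrt{5})\right)^{2} + 3844} - - (-2 + i \sqrt{5})\right) + 4348\right) + 9548 = \left(\left(-62 + \sqrt{\left(2 - i \sqrt{5}\right)^{2} + 3844} - \left(2 - i \sqrt{5}\right)\right) + 4348\right) + 9548 = \left(\left(-62 + \sqrt{3844 + \left(2 - i \sqrt{5}\right)^{2}} - \left(2 - i \sqrt{5}\right)\right) + 4348\right) + 9548 = \left(\left(-64 + \sqrt{3844 + \left(2 - i \sqrt{5}\right)^{2}} + i \sqrt{5}\right) + 4348\right) + 9548 = \left(4284 + \sqrt{3844 + \left(2 - i \sqrt{5}\right)^{2}} + i \sqrt{5}\right) + 9548 = 13832 + \sqrt{3844 + \left(2 - i \sqrt{5}\right)^{2}} + i \sqrt{5}$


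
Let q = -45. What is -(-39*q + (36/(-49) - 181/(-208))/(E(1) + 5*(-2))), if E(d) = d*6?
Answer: -71546459/40768 ≈ -1755.0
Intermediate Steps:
E(d) = 6*d
-(-39*q + (36/(-49) - 181/(-208))/(E(1) + 5*(-2))) = -(-39*(-45) + (36/(-49) - 181/(-208))/(6*1 + 5*(-2))) = -(1755 + (36*(-1/49) - 181*(-1/208))/(6 - 10)) = -(1755 + (-36/49 + 181/208)/(-4)) = -(1755 + (1381/10192)*(-1/4)) = -(1755 - 1381/40768) = -1*71546459/40768 = -71546459/40768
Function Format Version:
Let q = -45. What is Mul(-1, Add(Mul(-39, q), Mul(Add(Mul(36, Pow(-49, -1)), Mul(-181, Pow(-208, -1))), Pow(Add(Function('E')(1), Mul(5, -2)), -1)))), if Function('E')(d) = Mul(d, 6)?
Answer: Rational(-71546459, 40768) ≈ -1755.0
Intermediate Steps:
Function('E')(d) = Mul(6, d)
Mul(-1, Add(Mul(-39, q), Mul(Add(Mul(36, Pow(-49, -1)), Mul(-181, Pow(-208, -1))), Pow(Add(Function('E')(1), Mul(5, -2)), -1)))) = Mul(-1, Add(Mul(-39, -45), Mul(Add(Mul(36, Pow(-49, -1)), Mul(-181, Pow(-208, -1))), Pow(Add(Mul(6, 1), Mul(5, -2)), -1)))) = Mul(-1, Add(1755, Mul(Add(Mul(36, Rational(-1, 49)), Mul(-181, Rational(-1, 208))), Pow(Add(6, -10), -1)))) = Mul(-1, Add(1755, Mul(Add(Rational(-36, 49), Rational(181, 208)), Pow(-4, -1)))) = Mul(-1, Add(1755, Mul(Rational(1381, 10192), Rational(-1, 4)))) = Mul(-1, Add(1755, Rational(-1381, 40768))) = Mul(-1, Rational(71546459, 40768)) = Rational(-71546459, 40768)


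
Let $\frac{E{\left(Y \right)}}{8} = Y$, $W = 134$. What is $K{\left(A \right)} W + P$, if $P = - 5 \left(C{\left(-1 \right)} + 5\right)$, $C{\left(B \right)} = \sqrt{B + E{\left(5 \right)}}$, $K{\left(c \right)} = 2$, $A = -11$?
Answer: $243 - 5 \sqrt{39} \approx 211.77$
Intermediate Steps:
$E{\left(Y \right)} = 8 Y$
$C{\left(B \right)} = \sqrt{40 + B}$ ($C{\left(B \right)} = \sqrt{B + 8 \cdot 5} = \sqrt{B + 40} = \sqrt{40 + B}$)
$P = -25 - 5 \sqrt{39}$ ($P = - 5 \left(\sqrt{40 - 1} + 5\right) = - 5 \left(\sqrt{39} + 5\right) = - 5 \left(5 + \sqrt{39}\right) = -25 - 5 \sqrt{39} \approx -56.225$)
$K{\left(A \right)} W + P = 2 \cdot 134 - \left(25 + 5 \sqrt{39}\right) = 268 - \left(25 + 5 \sqrt{39}\right) = 243 - 5 \sqrt{39}$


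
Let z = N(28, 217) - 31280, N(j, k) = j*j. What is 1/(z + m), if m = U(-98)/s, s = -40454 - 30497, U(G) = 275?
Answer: -70951/2163721971 ≈ -3.2791e-5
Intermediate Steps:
s = -70951
N(j, k) = j**2
z = -30496 (z = 28**2 - 31280 = 784 - 31280 = -30496)
m = -275/70951 (m = 275/(-70951) = 275*(-1/70951) = -275/70951 ≈ -0.0038759)
1/(z + m) = 1/(-30496 - 275/70951) = 1/(-2163721971/70951) = -70951/2163721971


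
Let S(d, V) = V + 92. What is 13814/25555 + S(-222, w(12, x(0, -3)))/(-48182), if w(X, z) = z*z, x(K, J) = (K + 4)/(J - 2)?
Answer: 1658046832/3078227525 ≈ 0.53864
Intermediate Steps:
x(K, J) = (4 + K)/(-2 + J)
w(X, z) = z²
S(d, V) = 92 + V
13814/25555 + S(-222, w(12, x(0, -3)))/(-48182) = 13814/25555 + (92 + ((4 + 0)/(-2 - 3))²)/(-48182) = 13814*(1/25555) + (92 + (4/(-5))²)*(-1/48182) = 13814/25555 + (92 + (-⅕*4)²)*(-1/48182) = 13814/25555 + (92 + (-⅘)²)*(-1/48182) = 13814/25555 + (92 + 16/25)*(-1/48182) = 13814/25555 + (2316/25)*(-1/48182) = 13814/25555 - 1158/602275 = 1658046832/3078227525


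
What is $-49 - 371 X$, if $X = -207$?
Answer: $76748$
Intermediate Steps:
$-49 - 371 X = -49 - -76797 = -49 + 76797 = 76748$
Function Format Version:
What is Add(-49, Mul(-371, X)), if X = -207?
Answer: 76748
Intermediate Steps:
Add(-49, Mul(-371, X)) = Add(-49, Mul(-371, -207)) = Add(-49, 76797) = 76748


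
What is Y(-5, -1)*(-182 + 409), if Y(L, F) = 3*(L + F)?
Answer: -4086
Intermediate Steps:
Y(L, F) = 3*F + 3*L (Y(L, F) = 3*(F + L) = 3*F + 3*L)
Y(-5, -1)*(-182 + 409) = (3*(-1) + 3*(-5))*(-182 + 409) = (-3 - 15)*227 = -18*227 = -4086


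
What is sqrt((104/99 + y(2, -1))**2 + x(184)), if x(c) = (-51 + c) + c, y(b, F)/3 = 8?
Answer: sqrt(9257317)/99 ≈ 30.733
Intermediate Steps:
y(b, F) = 24 (y(b, F) = 3*8 = 24)
x(c) = -51 + 2*c
sqrt((104/99 + y(2, -1))**2 + x(184)) = sqrt((104/99 + 24)**2 + (-51 + 2*184)) = sqrt((104*(1/99) + 24)**2 + (-51 + 368)) = sqrt((104/99 + 24)**2 + 317) = sqrt((2480/99)**2 + 317) = sqrt(6150400/9801 + 317) = sqrt(9257317/9801) = sqrt(9257317)/99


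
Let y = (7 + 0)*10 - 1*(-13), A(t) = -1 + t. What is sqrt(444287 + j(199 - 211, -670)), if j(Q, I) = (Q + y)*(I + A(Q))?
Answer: sqrt(395794) ≈ 629.12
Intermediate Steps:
y = 83 (y = 7*10 + 13 = 70 + 13 = 83)
j(Q, I) = (83 + Q)*(-1 + I + Q) (j(Q, I) = (Q + 83)*(I + (-1 + Q)) = (83 + Q)*(-1 + I + Q))
sqrt(444287 + j(199 - 211, -670)) = sqrt(444287 + (-83 + (199 - 211)**2 + 82*(199 - 211) + 83*(-670) - 670*(199 - 211))) = sqrt(444287 + (-83 + (-12)**2 + 82*(-12) - 55610 - 670*(-12))) = sqrt(444287 + (-83 + 144 - 984 - 55610 + 8040)) = sqrt(444287 - 48493) = sqrt(395794)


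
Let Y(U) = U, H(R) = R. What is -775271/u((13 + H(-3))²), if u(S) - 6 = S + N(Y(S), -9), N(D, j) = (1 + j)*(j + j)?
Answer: -775271/250 ≈ -3101.1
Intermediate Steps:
N(D, j) = 2*j*(1 + j) (N(D, j) = (1 + j)*(2*j) = 2*j*(1 + j))
u(S) = 150 + S (u(S) = 6 + (S + 2*(-9)*(1 - 9)) = 6 + (S + 2*(-9)*(-8)) = 6 + (S + 144) = 6 + (144 + S) = 150 + S)
-775271/u((13 + H(-3))²) = -775271/(150 + (13 - 3)²) = -775271/(150 + 10²) = -775271/(150 + 100) = -775271/250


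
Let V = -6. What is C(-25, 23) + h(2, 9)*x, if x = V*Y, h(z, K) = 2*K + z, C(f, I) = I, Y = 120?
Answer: -14377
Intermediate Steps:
h(z, K) = z + 2*K
x = -720 (x = -6*120 = -720)
C(-25, 23) + h(2, 9)*x = 23 + (2 + 2*9)*(-720) = 23 + (2 + 18)*(-720) = 23 + 20*(-720) = 23 - 14400 = -14377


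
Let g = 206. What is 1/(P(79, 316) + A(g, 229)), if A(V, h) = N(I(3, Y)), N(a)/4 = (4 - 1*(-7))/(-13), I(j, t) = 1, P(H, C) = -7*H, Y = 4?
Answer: -13/7233 ≈ -0.0017973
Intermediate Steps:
N(a) = -44/13 (N(a) = 4*((4 - 1*(-7))/(-13)) = 4*((4 + 7)*(-1/13)) = 4*(11*(-1/13)) = 4*(-11/13) = -44/13)
A(V, h) = -44/13
1/(P(79, 316) + A(g, 229)) = 1/(-7*79 - 44/13) = 1/(-553 - 44/13) = 1/(-7233/13) = -13/7233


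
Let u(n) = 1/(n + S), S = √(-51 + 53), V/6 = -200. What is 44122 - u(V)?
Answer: 31767796478/719999 + √2/1439998 ≈ 44122.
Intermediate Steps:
V = -1200 (V = 6*(-200) = -1200)
S = √2 ≈ 1.4142
u(n) = 1/(n + √2)
44122 - u(V) = 44122 - 1/(-1200 + √2)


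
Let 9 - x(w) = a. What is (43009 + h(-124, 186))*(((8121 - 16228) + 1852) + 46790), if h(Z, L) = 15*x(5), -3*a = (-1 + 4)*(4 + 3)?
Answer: 1753098215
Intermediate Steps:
a = -7 (a = -(-1 + 4)*(4 + 3)/3 = -7 ≈ -7.0000)
x(w) = 16 (x(w) = 9 - 1*(-7) = 9 + 7 = 16)
h(Z, L) = 240 (h(Z, L) = 15*16 = 240)
(43009 + h(-124, 186))*(((8121 - 16228) + 1852) + 46790) = (43009 + 240)*(((8121 - 16228) + 1852) + 46790) = 43249*((-8107 + 1852) + 46790) = 43249*(-6255 + 46790) = 43249*40535 = 1753098215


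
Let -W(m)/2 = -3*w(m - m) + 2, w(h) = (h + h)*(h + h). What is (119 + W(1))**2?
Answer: 13225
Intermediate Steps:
w(h) = 4*h**2 (w(h) = (2*h)*(2*h) = 4*h**2)
W(m) = -4 (W(m) = -2*(-12*(m - m)**2 + 2) = -2*(-12*0**2 + 2) = -2*(-12*0 + 2) = -2*(-3*0 + 2) = -2*(0 + 2) = -2*2 = -4)
(119 + W(1))**2 = (119 - 4)**2 = 115**2 = 13225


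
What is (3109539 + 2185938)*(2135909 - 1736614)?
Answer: 2114457488715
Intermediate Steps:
(3109539 + 2185938)*(2135909 - 1736614) = 5295477*399295 = 2114457488715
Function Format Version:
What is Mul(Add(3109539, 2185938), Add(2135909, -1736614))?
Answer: 2114457488715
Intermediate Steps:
Mul(Add(3109539, 2185938), Add(2135909, -1736614)) = Mul(5295477, 399295) = 2114457488715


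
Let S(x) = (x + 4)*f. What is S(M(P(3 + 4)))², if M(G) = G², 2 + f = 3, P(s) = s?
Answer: 2809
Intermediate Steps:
f = 1 (f = -2 + 3 = 1)
S(x) = 4 + x (S(x) = (x + 4)*1 = (4 + x)*1 = 4 + x)
S(M(P(3 + 4)))² = (4 + (3 + 4)²)² = (4 + 7²)² = (4 + 49)² = 53² = 2809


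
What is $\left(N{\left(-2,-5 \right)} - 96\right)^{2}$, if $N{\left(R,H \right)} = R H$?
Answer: $7396$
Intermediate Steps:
$N{\left(R,H \right)} = H R$
$\left(N{\left(-2,-5 \right)} - 96\right)^{2} = \left(\left(-5\right) \left(-2\right) - 96\right)^{2} = \left(10 - 96\right)^{2} = \left(-86\right)^{2} = 7396$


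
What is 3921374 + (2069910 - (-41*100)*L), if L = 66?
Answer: 6261884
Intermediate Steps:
3921374 + (2069910 - (-41*100)*L) = 3921374 + (2069910 - (-41*100)*66) = 3921374 + (2069910 - (-4100)*66) = 3921374 + (2069910 - 1*(-270600)) = 3921374 + (2069910 + 270600) = 3921374 + 2340510 = 6261884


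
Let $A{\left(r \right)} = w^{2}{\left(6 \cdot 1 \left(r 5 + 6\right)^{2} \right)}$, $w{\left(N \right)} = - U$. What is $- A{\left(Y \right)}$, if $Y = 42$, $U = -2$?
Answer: $-4$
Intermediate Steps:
$w{\left(N \right)} = 2$ ($w{\left(N \right)} = \left(-1\right) \left(-2\right) = 2$)
$A{\left(r \right)} = 4$ ($A{\left(r \right)} = 2^{2} = 4$)
$- A{\left(Y \right)} = \left(-1\right) 4 = -4$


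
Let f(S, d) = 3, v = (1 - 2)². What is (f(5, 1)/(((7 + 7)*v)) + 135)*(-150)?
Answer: -141975/7 ≈ -20282.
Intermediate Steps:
v = 1 (v = (-1)² = 1)
(f(5, 1)/(((7 + 7)*v)) + 135)*(-150) = (3/(((7 + 7)*1)) + 135)*(-150) = (3/((14*1)) + 135)*(-150) = (3/14 + 135)*(-150) = (1893/14)*(-150) = -141975/7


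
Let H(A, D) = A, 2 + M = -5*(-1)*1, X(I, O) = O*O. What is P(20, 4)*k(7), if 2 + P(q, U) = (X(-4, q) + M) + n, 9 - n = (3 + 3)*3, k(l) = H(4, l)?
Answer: 1568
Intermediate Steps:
X(I, O) = O²
M = 3 (M = -2 - 5*(-1)*1 = -2 + 5*1 = -2 + 5 = 3)
k(l) = 4
n = -9 (n = 9 - (3 + 3)*3 = 9 - 6*3 = 9 - 1*18 = 9 - 18 = -9)
P(q, U) = -8 + q² (P(q, U) = -2 + ((q² + 3) - 9) = -2 + ((3 + q²) - 9) = -2 + (-6 + q²) = -8 + q²)
P(20, 4)*k(7) = (-8 + 20²)*4 = (-8 + 400)*4 = 392*4 = 1568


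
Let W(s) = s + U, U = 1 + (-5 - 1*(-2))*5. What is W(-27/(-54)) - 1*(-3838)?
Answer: 7649/2 ≈ 3824.5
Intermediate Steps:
U = -14 (U = 1 + (-5 + 2)*5 = 1 - 3*5 = 1 - 15 = -14)
W(s) = -14 + s (W(s) = s - 14 = -14 + s)
W(-27/(-54)) - 1*(-3838) = (-14 - 27/(-54)) - 1*(-3838) = (-14 - 27*(-1/54)) + 3838 = (-14 + 1/2) + 3838 = -27/2 + 3838 = 7649/2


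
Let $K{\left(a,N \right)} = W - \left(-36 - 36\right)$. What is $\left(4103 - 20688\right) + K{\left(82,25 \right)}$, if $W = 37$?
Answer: $-16476$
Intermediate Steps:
$K{\left(a,N \right)} = 109$ ($K{\left(a,N \right)} = 37 - \left(-36 - 36\right) = 37 - -72 = 37 + 72 = 109$)
$\left(4103 - 20688\right) + K{\left(82,25 \right)} = \left(4103 - 20688\right) + 109 = -16585 + 109 = -16476$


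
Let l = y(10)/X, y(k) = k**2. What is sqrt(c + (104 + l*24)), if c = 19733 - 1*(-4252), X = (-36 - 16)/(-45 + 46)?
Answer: sqrt(4063241)/13 ≈ 155.06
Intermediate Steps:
X = -52 (X = -52/1 = -52*1 = -52)
l = -25/13 (l = 10**2/(-52) = 100*(-1/52) = -25/13 ≈ -1.9231)
c = 23985 (c = 19733 + 4252 = 23985)
sqrt(c + (104 + l*24)) = sqrt(23985 + (104 - 25/13*24)) = sqrt(23985 + (104 - 600/13)) = sqrt(23985 + 752/13) = sqrt(312557/13) = sqrt(4063241)/13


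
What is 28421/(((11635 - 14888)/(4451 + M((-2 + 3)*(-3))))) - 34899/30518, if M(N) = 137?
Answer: -3979524860311/99275054 ≈ -40086.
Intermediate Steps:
28421/(((11635 - 14888)/(4451 + M((-2 + 3)*(-3))))) - 34899/30518 = 28421/(((11635 - 14888)/(4451 + 137))) - 34899/30518 = 28421/((-3253/4588)) - 34899*1/30518 = 28421/((-3253*1/4588)) - 34899/30518 = 28421/(-3253/4588) - 34899/30518 = 28421*(-4588/3253) - 34899/30518 = -130395548/3253 - 34899/30518 = -3979524860311/99275054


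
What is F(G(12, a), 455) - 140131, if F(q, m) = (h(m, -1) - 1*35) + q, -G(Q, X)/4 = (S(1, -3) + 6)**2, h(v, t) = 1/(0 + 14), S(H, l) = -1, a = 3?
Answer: -1963723/14 ≈ -1.4027e+5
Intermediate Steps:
h(v, t) = 1/14
G(Q, X) = -100 (G(Q, X) = -4*(-1 + 6)**2 = -4*5**2 = -4*25 = -100)
F(q, m) = -489/14 + q (F(q, m) = (1/14 - 1*35) + q = (1/14 - 35) + q = -489/14 + q)
F(G(12, a), 455) - 140131 = (-489/14 - 100) - 140131 = -1889/14 - 140131 = -1963723/14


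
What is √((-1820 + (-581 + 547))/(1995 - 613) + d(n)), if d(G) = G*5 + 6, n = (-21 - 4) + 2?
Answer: I*√52685986/691 ≈ 10.504*I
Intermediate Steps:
n = -23 (n = -25 + 2 = -23)
d(G) = 6 + 5*G (d(G) = 5*G + 6 = 6 + 5*G)
√((-1820 + (-581 + 547))/(1995 - 613) + d(n)) = √((-1820 + (-581 + 547))/(1995 - 613) + (6 + 5*(-23))) = √((-1820 - 34)/1382 + (6 - 115)) = √(-1854*1/1382 - 109) = √(-927/691 - 109) = √(-76246/691) = I*√52685986/691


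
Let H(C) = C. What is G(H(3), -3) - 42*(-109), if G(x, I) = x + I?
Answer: 4578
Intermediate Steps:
G(x, I) = I + x
G(H(3), -3) - 42*(-109) = (-3 + 3) - 42*(-109) = 0 + 4578 = 4578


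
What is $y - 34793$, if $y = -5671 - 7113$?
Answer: $-47577$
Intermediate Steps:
$y = -12784$
$y - 34793 = -12784 - 34793 = -47577$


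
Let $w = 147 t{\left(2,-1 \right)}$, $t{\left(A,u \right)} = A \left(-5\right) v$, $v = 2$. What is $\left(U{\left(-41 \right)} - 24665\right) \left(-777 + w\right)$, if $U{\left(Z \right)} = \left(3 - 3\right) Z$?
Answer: $91679805$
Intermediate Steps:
$t{\left(A,u \right)} = - 10 A$ ($t{\left(A,u \right)} = A \left(-5\right) 2 = - 5 A 2 = - 10 A$)
$U{\left(Z \right)} = 0$ ($U{\left(Z \right)} = 0 Z = 0$)
$w = -2940$ ($w = 147 \left(\left(-10\right) 2\right) = 147 \left(-20\right) = -2940$)
$\left(U{\left(-41 \right)} - 24665\right) \left(-777 + w\right) = \left(0 - 24665\right) \left(-777 - 2940\right) = \left(0 - 24665\right) \left(-3717\right) = \left(-24665\right) \left(-3717\right) = 91679805$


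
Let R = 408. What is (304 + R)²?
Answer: 506944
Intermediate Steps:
(304 + R)² = (304 + 408)² = 712² = 506944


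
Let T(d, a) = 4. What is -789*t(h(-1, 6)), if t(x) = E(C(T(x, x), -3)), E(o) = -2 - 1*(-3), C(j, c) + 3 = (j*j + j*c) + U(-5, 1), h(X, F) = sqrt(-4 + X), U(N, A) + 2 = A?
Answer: -789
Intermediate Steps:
U(N, A) = -2 + A
C(j, c) = -4 + j**2 + c*j (C(j, c) = -3 + ((j*j + j*c) + (-2 + 1)) = -3 + ((j**2 + c*j) - 1) = -3 + (-1 + j**2 + c*j) = -4 + j**2 + c*j)
E(o) = 1 (E(o) = -2 + 3 = 1)
t(x) = 1
-789*t(h(-1, 6)) = -789*1 = -789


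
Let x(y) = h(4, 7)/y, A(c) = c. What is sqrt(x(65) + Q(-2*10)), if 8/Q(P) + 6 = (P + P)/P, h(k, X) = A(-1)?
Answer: I*sqrt(8515)/65 ≈ 1.4196*I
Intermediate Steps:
h(k, X) = -1
x(y) = -1/y
Q(P) = -2 (Q(P) = 8/(-6 + (P + P)/P) = 8/(-6 + (2*P)/P) = 8/(-6 + 2) = 8/(-4) = 8*(-1/4) = -2)
sqrt(x(65) + Q(-2*10)) = sqrt(-1/65 - 2) = sqrt(-131/65) = I*sqrt(8515)/65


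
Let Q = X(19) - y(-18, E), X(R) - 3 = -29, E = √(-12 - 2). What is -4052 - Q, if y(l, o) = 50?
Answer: -3976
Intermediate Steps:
E = I*√14 (E = √(-14) = I*√14 ≈ 3.7417*I)
X(R) = -26 (X(R) = 3 - 29 = -26)
Q = -76 (Q = -26 - 1*50 = -26 - 50 = -76)
-4052 - Q = -4052 - 1*(-76) = -4052 + 76 = -3976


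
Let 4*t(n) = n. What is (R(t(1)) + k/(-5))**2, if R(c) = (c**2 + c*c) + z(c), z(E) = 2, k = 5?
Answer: 81/64 ≈ 1.2656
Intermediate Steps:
t(n) = n/4
R(c) = 2 + 2*c**2 (R(c) = (c**2 + c*c) + 2 = (c**2 + c**2) + 2 = 2*c**2 + 2 = 2 + 2*c**2)
(R(t(1)) + k/(-5))**2 = ((2 + 2*((1/4)*1)**2) + 5/(-5))**2 = ((2 + 2*(1/4)**2) + 5*(-1/5))**2 = ((2 + 2*(1/16)) - 1)**2 = ((2 + 1/8) - 1)**2 = (17/8 - 1)**2 = (9/8)**2 = 81/64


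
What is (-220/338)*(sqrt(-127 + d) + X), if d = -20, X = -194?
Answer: 21340/169 - 770*I*sqrt(3)/169 ≈ 126.27 - 7.8916*I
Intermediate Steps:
(-220/338)*(sqrt(-127 + d) + X) = (-220/338)*(sqrt(-127 - 20) - 194) = (-220*1/338)*(sqrt(-147) - 194) = -110*(7*I*sqrt(3) - 194)/169 = -110*(-194 + 7*I*sqrt(3))/169 = 21340/169 - 770*I*sqrt(3)/169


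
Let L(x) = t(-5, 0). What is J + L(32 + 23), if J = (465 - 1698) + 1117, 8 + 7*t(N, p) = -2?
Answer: -822/7 ≈ -117.43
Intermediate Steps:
t(N, p) = -10/7 (t(N, p) = -8/7 + (⅐)*(-2) = -8/7 - 2/7 = -10/7)
L(x) = -10/7
J = -116 (J = -1233 + 1117 = -116)
J + L(32 + 23) = -116 - 10/7 = -822/7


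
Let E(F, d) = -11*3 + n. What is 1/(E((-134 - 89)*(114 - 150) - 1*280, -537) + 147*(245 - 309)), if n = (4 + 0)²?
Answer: -1/9425 ≈ -0.00010610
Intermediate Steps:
n = 16 (n = 4² = 16)
E(F, d) = -17 (E(F, d) = -11*3 + 16 = -33 + 16 = -17)
1/(E((-134 - 89)*(114 - 150) - 1*280, -537) + 147*(245 - 309)) = 1/(-17 + 147*(245 - 309)) = 1/(-17 + 147*(-64)) = 1/(-17 - 9408) = 1/(-9425) = -1/9425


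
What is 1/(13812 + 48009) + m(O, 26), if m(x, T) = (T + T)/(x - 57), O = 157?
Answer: 803698/1545525 ≈ 0.52002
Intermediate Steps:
m(x, T) = 2*T/(-57 + x) (m(x, T) = (2*T)/(-57 + x) = 2*T/(-57 + x))
1/(13812 + 48009) + m(O, 26) = 1/(13812 + 48009) + 2*26/(-57 + 157) = 1/61821 + 2*26/100 = 1/61821 + 2*26*(1/100) = 1/61821 + 13/25 = 803698/1545525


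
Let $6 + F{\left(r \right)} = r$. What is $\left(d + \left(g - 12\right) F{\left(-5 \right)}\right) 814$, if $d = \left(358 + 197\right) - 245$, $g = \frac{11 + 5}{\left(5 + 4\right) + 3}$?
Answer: $\frac{1043548}{3} \approx 3.4785 \cdot 10^{5}$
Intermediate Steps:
$F{\left(r \right)} = -6 + r$
$g = \frac{4}{3}$ ($g = \frac{16}{9 + 3} = \frac{16}{12} = 16 \cdot \frac{1}{12} = \frac{4}{3} \approx 1.3333$)
$d = 310$ ($d = 555 - 245 = 310$)
$\left(d + \left(g - 12\right) F{\left(-5 \right)}\right) 814 = \left(310 + \left(\frac{4}{3} - 12\right) \left(-6 - 5\right)\right) 814 = \left(310 - - \frac{352}{3}\right) 814 = \left(310 + \frac{352}{3}\right) 814 = \frac{1282}{3} \cdot 814 = \frac{1043548}{3}$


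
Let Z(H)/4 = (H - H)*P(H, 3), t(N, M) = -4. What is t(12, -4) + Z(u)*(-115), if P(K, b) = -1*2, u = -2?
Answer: -4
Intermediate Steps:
P(K, b) = -2
Z(H) = 0 (Z(H) = 4*((H - H)*(-2)) = 4*(0*(-2)) = 4*0 = 0)
t(12, -4) + Z(u)*(-115) = -4 + 0*(-115) = -4 + 0 = -4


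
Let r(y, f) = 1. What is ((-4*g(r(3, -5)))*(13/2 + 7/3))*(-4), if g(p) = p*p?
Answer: 424/3 ≈ 141.33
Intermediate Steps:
g(p) = p**2
((-4*g(r(3, -5)))*(13/2 + 7/3))*(-4) = ((-4*1**2)*(13/2 + 7/3))*(-4) = ((-4*1)*(13*(1/2) + 7*(1/3)))*(-4) = -4*(13/2 + 7/3)*(-4) = -4*53/6*(-4) = -106/3*(-4) = 424/3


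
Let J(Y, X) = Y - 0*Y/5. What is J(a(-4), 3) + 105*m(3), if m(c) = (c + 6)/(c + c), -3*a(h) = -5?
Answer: 955/6 ≈ 159.17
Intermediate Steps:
a(h) = 5/3 (a(h) = -⅓*(-5) = 5/3)
m(c) = (6 + c)/(2*c) (m(c) = (6 + c)/((2*c)) = (6 + c)*(1/(2*c)) = (6 + c)/(2*c))
J(Y, X) = Y (J(Y, X) = Y - 0*Y*(⅕) = Y - 0*Y/5 = Y - 1*0 = Y + 0 = Y)
J(a(-4), 3) + 105*m(3) = 5/3 + 105*((½)*(6 + 3)/3) = 5/3 + 105*((½)*(⅓)*9) = 5/3 + 105*(3/2) = 5/3 + 315/2 = 955/6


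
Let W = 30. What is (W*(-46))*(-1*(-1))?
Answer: -1380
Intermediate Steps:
(W*(-46))*(-1*(-1)) = (30*(-46))*(-1*(-1)) = -1380*1 = -1380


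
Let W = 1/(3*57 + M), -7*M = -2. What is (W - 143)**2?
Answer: 29395102500/1437601 ≈ 20447.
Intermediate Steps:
M = 2/7 (M = -1/7*(-2) = 2/7 ≈ 0.28571)
W = 7/1199 (W = 1/(3*57 + 2/7) = 1/(171 + 2/7) = 1/(1199/7) = 7/1199 ≈ 0.0058382)
(W - 143)**2 = (7/1199 - 143)**2 = (-171450/1199)**2 = 29395102500/1437601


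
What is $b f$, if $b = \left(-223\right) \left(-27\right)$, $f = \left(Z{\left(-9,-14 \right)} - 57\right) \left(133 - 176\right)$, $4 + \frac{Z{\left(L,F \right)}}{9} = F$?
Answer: $56699757$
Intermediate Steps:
$Z{\left(L,F \right)} = -36 + 9 F$
$f = 9417$ ($f = \left(\left(-36 + 9 \left(-14\right)\right) - 57\right) \left(133 - 176\right) = \left(\left(-36 - 126\right) - 57\right) \left(-43\right) = \left(-162 - 57\right) \left(-43\right) = \left(-219\right) \left(-43\right) = 9417$)
$b = 6021$
$b f = 6021 \cdot 9417 = 56699757$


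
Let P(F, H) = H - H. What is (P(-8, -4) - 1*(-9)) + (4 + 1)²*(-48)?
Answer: -1191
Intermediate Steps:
P(F, H) = 0
(P(-8, -4) - 1*(-9)) + (4 + 1)²*(-48) = (0 - 1*(-9)) + (4 + 1)²*(-48) = (0 + 9) + 5²*(-48) = 9 + 25*(-48) = 9 - 1200 = -1191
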